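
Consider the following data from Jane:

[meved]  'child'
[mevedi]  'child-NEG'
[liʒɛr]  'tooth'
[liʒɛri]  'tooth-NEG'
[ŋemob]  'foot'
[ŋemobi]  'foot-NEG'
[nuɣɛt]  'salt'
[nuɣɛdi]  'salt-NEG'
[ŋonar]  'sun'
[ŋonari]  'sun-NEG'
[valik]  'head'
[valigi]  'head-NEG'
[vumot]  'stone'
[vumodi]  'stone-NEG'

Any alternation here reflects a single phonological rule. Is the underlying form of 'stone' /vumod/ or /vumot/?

/vumot/

In [vumot] and [vumodi] the final segment of 'stone' alternates: [t] ~ [d].
If /d/ were underlying and a rule turned it into [t] in isolation, 'child' would also alternate; but it has [d] in both [meved] and [mevedi].
The alternation reflects intervocalic voicing: voiceless stops become voiced between vowels. /t/ is underlying.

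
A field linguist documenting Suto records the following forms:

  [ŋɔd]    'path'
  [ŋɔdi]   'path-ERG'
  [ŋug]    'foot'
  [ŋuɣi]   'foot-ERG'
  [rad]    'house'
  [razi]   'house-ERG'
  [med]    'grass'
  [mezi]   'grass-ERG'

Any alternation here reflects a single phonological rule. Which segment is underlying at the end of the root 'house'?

/z/

The root 'house' surfaces as [rad] and [razi], with a stem-final [d] ~ [z] alternation.
Compare 'path', with invariant [d] in [ŋɔd] and [ŋɔdi]: an analysis with underlying /d/ and a rule producing [z] before the ERG suffix would wrongly predict alternation here too.
Therefore /z/ is basic and [d] is derived by word-final hardening (voiced fricatives become stops word-finally).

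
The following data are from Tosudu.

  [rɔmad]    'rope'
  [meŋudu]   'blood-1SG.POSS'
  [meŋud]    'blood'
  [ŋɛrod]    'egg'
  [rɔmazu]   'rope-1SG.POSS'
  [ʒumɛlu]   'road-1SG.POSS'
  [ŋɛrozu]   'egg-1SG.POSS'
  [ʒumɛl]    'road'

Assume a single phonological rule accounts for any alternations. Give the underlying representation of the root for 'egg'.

/ŋɛroz/

'egg' shows [z] ~ [d] at the end of the stem ([ŋɛrozu] vs [ŋɛrod]).
If /d/ were underlying and a rule turned it into [z] before the 1SG.POSS suffix, 'blood' would also alternate; but it has [d] in both [meŋudu] and [meŋud].
The underlying segment must be /z/; voiced fricatives become stops word-finally, yielding [d] there.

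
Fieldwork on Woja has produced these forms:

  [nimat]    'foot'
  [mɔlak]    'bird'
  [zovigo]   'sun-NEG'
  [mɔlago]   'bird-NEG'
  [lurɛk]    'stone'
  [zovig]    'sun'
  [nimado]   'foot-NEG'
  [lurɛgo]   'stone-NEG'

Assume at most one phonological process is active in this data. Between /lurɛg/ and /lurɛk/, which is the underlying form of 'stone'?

In [lurɛk] and [lurɛgo] the final segment of 'stone' alternates: [k] ~ [g].
But 'sun' keeps [g] in both environments ([zovig], [zovigo]), so there is no rule changing /g/ to [k] in isolation.
The underlying segment must be /k/; voiceless stops become voiced between vowels, yielding [g] there.

/lurɛk/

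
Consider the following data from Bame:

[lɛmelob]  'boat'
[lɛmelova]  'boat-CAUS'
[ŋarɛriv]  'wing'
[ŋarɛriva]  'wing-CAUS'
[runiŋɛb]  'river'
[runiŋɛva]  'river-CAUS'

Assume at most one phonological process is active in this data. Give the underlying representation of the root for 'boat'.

/lɛmelob/

The root 'boat' surfaces as [lɛmelob] and [lɛmelova], with a stem-final [b] ~ [v] alternation.
If /v/ were underlying and a rule turned it into [b] in isolation, 'wing' would also alternate; but it has [v] in both [ŋarɛriv] and [ŋarɛriva].
So /b/ is underlying, and a rule of intervocalic spirantization — voiced stops become fricatives between vowels — gives [v].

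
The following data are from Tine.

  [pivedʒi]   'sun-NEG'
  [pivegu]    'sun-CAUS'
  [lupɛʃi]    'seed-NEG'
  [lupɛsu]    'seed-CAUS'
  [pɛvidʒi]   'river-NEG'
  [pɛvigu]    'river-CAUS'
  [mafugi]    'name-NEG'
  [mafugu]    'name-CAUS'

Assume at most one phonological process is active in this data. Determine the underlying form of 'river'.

/pɛvidʒ/

The root 'river' surfaces as [pɛvidʒi] and [pɛvigu], with a stem-final [dʒ] ~ [g] alternation.
The stem 'name' ([mafugi], [mafugu]) shows [g] unchanged in both environments, so [g] cannot be basic with [dʒ] derived before the NEG suffix.
Therefore /dʒ/ is basic and [g] is derived by depalatalization (palato-alveolar /dʒ/ and /ʃ/ become [g] and [s] when no front vowel follows).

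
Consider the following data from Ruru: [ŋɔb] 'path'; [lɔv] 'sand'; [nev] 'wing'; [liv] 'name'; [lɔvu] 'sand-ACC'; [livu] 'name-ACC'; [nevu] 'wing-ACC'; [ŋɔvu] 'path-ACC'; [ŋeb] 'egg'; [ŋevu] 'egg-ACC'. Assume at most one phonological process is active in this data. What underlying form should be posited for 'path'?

The stem for 'path' ends in [v] in [ŋɔvu] but [b] in [ŋɔb].
Compare 'wing', with invariant [v] in [nevu] and [nev]: an analysis with underlying /v/ and a rule producing [b] in isolation would wrongly predict alternation here too.
The underlying segment must be /b/; voiced stops become fricatives between vowels, yielding [v] there.
Hence 'path' is /ŋɔb/ underlyingly.

/ŋɔb/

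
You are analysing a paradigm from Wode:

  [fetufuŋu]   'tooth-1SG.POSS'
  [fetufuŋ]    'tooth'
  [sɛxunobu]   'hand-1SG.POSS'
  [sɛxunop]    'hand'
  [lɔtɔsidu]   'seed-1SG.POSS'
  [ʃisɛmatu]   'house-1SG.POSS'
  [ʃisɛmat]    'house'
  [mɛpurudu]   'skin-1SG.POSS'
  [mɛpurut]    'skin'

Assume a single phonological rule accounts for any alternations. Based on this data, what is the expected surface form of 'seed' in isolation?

'skin' shows [d] ~ [t] at the end of the stem ([mɛpurudu] vs [mɛpurut]).
Compare 'house', with invariant [t] in [ʃisɛmatu] and [ʃisɛmat]: an analysis with underlying /t/ and a rule producing [d] before the 1SG.POSS suffix would wrongly predict alternation here too.
The underlying segment must be /d/; voiced obstruents become voiceless word-finally, yielding [t] there.
The one attested form of 'seed', [lɔtɔsidu], shows underlying /lɔtɔsid/. Applying the same rule word-finally gives [lɔtɔsit].

[lɔtɔsit]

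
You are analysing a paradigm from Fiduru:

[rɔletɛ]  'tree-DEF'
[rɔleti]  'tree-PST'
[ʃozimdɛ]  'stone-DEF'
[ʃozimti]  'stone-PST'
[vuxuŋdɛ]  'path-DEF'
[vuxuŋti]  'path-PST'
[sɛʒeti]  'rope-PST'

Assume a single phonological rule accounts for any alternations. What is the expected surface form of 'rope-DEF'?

The DEF suffix surfaces as [-dɛ] and [-tɛ], depending on the final segment of the stem.
By contrast the PST suffix keeps its initial [t] throughout — that segment must be underlying.
So the underlying form is /-dɛ/, and voiced stops become voiceless after a vowel.
After 'rope', which ends in a vowel, the suffix surfaces as [-tɛ], giving [sɛʒetɛ].

[sɛʒetɛ]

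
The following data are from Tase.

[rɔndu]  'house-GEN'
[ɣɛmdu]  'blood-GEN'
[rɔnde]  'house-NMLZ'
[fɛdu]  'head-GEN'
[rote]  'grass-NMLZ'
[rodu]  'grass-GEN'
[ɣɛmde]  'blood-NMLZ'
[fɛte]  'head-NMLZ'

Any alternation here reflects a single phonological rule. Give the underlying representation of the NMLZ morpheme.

The NMLZ morpheme has two allomorphs, [-de] and [-te].
By contrast the GEN suffix keeps its initial [d] throughout — that segment must be underlying.
The NMLZ suffix is therefore /-te/ underlyingly, with post-nasal voicing: voiceless stops become voiced after a nasal.

/-te/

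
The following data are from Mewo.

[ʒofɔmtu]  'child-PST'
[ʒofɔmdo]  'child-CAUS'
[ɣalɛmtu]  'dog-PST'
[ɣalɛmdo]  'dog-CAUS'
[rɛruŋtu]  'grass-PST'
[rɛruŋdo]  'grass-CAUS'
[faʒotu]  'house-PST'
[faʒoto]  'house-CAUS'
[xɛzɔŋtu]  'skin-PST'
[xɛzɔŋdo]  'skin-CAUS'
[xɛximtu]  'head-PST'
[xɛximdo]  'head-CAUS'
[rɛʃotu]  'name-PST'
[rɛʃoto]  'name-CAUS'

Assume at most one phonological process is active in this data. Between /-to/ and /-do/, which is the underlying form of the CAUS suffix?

/-do/

The CAUS suffix surfaces as [-do] and [-to], depending on the final segment of the stem.
By contrast the PST suffix keeps its initial [t] throughout — that segment must be underlying.
So the underlying form is /-do/, and voiced stops become voiceless after a vowel.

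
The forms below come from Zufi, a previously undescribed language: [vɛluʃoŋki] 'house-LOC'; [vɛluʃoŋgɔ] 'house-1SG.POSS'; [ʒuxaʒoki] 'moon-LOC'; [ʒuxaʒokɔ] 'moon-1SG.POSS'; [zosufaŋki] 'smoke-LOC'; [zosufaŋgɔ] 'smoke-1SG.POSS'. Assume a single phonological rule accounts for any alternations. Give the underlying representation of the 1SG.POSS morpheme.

The 1SG.POSS suffix surfaces as [-gɔ] and [-kɔ], depending on the final segment of the stem.
The LOC suffix, which begins with [k], is invariant after every stem; so [k] is not altered by any rule here.
The 1SG.POSS suffix is therefore /-gɔ/ underlyingly, with post-vocalic devoicing: voiced stops become voiceless after a vowel.

/-gɔ/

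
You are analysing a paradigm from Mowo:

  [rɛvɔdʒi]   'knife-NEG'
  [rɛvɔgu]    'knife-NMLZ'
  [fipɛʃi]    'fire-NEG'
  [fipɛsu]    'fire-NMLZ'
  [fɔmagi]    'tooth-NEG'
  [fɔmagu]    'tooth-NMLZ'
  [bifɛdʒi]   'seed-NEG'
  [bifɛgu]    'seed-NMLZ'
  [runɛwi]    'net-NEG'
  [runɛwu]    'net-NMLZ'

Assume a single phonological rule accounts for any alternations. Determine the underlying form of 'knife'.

In [rɛvɔdʒi] and [rɛvɔgu] the final segment of 'knife' alternates: [dʒ] ~ [g].
Compare 'tooth', with invariant [g] in [fɔmagi] and [fɔmagu]: an analysis with underlying /g/ and a rule producing [dʒ] before the NEG suffix would wrongly predict alternation here too.
Therefore /dʒ/ is basic and [g] is derived by depalatalization (palato-alveolar /dʒ/ and /ʃ/ become [g] and [s] when no front vowel follows).
The underlying form of 'knife' is therefore /rɛvɔdʒ/.

/rɛvɔdʒ/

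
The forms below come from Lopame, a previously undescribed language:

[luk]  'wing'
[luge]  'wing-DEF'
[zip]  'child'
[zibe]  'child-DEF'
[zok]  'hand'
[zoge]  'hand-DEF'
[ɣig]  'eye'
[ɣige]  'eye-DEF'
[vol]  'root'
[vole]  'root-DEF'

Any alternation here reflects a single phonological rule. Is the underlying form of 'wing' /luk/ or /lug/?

/luk/

In [luk] and [luge] the final segment of 'wing' alternates: [k] ~ [g].
Compare 'eye', with invariant [g] in [ɣig] and [ɣige]: an analysis with underlying /g/ and a rule producing [k] in isolation would wrongly predict alternation here too.
So /k/ is underlying, and a rule of intervocalic voicing — voiceless stops become voiced between vowels — gives [g].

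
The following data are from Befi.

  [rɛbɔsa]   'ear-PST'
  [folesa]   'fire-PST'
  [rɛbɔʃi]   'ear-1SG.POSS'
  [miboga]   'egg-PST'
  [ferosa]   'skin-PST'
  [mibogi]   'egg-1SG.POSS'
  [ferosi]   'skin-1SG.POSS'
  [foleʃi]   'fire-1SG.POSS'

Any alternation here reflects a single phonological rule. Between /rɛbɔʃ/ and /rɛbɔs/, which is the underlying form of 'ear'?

The stem for 'ear' ends in [ʃ] in [rɛbɔʃi] but [s] in [rɛbɔsa].
The stem 'skin' ([ferosi], [ferosa]) shows [s] unchanged in both environments, so [s] cannot be basic with [ʃ] derived before the 1SG.POSS suffix.
So /ʃ/ is underlying, and a rule of depalatalization — palato-alveolar /ʃ/ becomes [s] when no front vowel follows — gives [s].

/rɛbɔʃ/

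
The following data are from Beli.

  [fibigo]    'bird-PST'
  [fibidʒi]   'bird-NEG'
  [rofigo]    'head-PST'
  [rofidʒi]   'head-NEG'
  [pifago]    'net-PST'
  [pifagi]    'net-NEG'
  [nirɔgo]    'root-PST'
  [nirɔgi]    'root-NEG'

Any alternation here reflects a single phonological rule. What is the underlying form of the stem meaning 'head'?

/rofidʒ/

In [rofigo] and [rofidʒi] the final segment of 'head' alternates: [g] ~ [dʒ].
If /g/ were underlying and a rule turned it into [dʒ] before the NEG suffix, 'root' would also alternate; but it has [g] in both [nirɔgo] and [nirɔgi].
The alternation reflects depalatalization: palato-alveolar /dʒ/ becomes [g] when no front vowel follows. /dʒ/ is underlying.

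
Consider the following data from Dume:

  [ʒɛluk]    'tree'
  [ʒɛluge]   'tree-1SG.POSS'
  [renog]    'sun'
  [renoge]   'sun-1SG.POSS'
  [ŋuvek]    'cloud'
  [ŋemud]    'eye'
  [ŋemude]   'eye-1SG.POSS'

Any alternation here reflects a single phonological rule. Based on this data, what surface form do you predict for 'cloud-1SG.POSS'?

[ŋuvege]

The stem for 'tree' ends in [k] in [ʒɛluk] but [g] in [ʒɛluge].
If /g/ were underlying and a rule turned it into [k] in isolation, 'sun' would also alternate; but it has [g] in both [renog] and [renoge].
Therefore /k/ is basic and [g] is derived by intervocalic voicing (voiceless stops become voiced between vowels).
From [ŋuvek] the stem 'cloud' is /ŋuvek/; between vowels this yields [ŋuvege].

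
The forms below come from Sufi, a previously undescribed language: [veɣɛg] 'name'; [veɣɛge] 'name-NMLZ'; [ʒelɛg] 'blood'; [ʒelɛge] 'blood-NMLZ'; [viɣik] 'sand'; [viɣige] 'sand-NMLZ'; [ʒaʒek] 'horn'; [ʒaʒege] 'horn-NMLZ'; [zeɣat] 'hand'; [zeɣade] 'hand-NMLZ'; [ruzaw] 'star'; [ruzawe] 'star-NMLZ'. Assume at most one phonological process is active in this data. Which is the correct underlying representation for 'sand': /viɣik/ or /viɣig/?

'sand' shows [k] ~ [g] at the end of the stem ([viɣik] vs [viɣige]).
If /g/ were underlying and a rule turned it into [k] in isolation, 'blood' would also alternate; but it has [g] in both [ʒelɛg] and [ʒelɛge].
The alternation reflects intervocalic voicing: voiceless stops become voiced between vowels. /k/ is underlying.

/viɣik/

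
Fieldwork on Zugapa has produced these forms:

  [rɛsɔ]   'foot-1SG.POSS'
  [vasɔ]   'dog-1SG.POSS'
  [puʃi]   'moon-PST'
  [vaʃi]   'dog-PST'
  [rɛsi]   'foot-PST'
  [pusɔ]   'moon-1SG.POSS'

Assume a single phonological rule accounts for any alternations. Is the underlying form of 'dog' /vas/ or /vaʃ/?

In [vaʃi] and [vasɔ] the final segment of 'dog' alternates: [ʃ] ~ [s].
Compare 'foot', with invariant [s] in [rɛsi] and [rɛsɔ]: an analysis with underlying /s/ and a rule producing [ʃ] before the PST suffix would wrongly predict alternation here too.
Therefore /ʃ/ is basic and [s] is derived by depalatalization (palato-alveolar /ʃ/ becomes [s] when no front vowel follows).

/vaʃ/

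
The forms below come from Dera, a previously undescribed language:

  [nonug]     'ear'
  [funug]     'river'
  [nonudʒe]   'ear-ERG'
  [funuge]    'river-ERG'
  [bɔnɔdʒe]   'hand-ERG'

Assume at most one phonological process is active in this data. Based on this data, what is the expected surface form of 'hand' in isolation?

'ear' shows [dʒ] ~ [g] at the end of the stem ([nonudʒe] vs [nonug]).
If /g/ were underlying and a rule turned it into [dʒ] before the ERG suffix, 'river' would also alternate; but it has [g] in both [funuge] and [funug].
Therefore /dʒ/ is basic and [g] is derived by depalatalization (palato-alveolar /dʒ/ becomes [g] when no front vowel follows).
From [bɔnɔdʒe] the stem 'hand' is /bɔnɔdʒ/; when no front vowel follows this yields [bɔnɔg].

[bɔnɔg]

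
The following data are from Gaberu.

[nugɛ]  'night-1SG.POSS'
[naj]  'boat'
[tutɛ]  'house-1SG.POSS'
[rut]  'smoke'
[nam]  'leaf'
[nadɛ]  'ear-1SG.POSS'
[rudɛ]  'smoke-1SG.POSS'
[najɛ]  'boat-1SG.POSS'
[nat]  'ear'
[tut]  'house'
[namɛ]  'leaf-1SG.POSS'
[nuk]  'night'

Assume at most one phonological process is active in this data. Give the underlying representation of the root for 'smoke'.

The root 'smoke' surfaces as [rudɛ] and [rut], with a stem-final [d] ~ [t] alternation.
Compare 'house', with invariant [t] in [tutɛ] and [tut]: an analysis with underlying /t/ and a rule producing [d] before the 1SG.POSS suffix would wrongly predict alternation here too.
So /d/ is underlying, and a rule of word-final obstruent devoicing — voiced obstruents become voiceless word-finally — gives [t].

/rud/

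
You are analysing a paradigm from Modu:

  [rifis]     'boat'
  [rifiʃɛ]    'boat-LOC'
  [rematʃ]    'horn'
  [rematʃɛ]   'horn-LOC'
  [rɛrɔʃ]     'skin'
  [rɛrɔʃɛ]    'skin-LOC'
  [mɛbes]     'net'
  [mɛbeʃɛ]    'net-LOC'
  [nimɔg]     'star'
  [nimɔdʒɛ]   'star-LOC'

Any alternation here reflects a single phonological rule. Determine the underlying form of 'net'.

In [mɛbes] and [mɛbeʃɛ] the final segment of 'net' alternates: [s] ~ [ʃ].
Compare 'skin', with invariant [ʃ] in [rɛrɔʃ] and [rɛrɔʃɛ]: an analysis with underlying /ʃ/ and a rule producing [s] in isolation would wrongly predict alternation here too.
The alternation reflects palatalization before a front vowel: /g/ and /s/ become palato-alveolar [dʒ] and [ʃ] before a front vowel. /s/ is underlying.

/mɛbes/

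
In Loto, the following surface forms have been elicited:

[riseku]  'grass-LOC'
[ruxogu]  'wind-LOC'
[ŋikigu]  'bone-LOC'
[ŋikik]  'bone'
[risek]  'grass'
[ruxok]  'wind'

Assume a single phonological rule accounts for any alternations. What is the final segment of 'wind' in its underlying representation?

The root 'wind' surfaces as [ruxogu] and [ruxok], with a stem-final [g] ~ [k] alternation.
If /k/ were underlying and a rule turned it into [g] before the LOC suffix, 'grass' would also alternate; but it has [k] in both [riseku] and [risek].
The alternation reflects word-final obstruent devoicing: voiced obstruents become voiceless word-finally. /g/ is underlying.

/g/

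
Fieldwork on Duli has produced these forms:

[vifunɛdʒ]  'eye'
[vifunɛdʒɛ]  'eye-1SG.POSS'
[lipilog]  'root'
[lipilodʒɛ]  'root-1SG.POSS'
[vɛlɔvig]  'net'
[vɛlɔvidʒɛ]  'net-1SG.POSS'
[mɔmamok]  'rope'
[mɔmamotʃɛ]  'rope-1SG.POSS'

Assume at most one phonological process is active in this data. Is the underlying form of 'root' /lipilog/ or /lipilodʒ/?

/lipilog/

The stem for 'root' ends in [g] in [lipilog] but [dʒ] in [lipilodʒɛ].
But 'eye' keeps [dʒ] in both environments ([vifunɛdʒ], [vifunɛdʒɛ]), so there is no rule changing /dʒ/ to [g] in isolation.
The underlying segment must be /g/; /k/ and /g/ become palato-alveolar [tʃ] and [dʒ] before a front vowel, yielding [dʒ] there.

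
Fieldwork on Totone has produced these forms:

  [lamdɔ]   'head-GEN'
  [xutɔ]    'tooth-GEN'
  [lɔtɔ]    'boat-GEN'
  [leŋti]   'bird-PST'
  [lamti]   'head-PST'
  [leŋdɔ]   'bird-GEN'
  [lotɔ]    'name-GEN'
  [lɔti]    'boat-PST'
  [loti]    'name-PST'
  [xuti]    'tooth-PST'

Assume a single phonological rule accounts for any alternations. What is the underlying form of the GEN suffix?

The GEN morpheme has two allomorphs, [-dɔ] and [-tɔ].
By contrast the PST suffix keeps its initial [t] throughout — that segment must be underlying.
The GEN suffix is therefore /-dɔ/ underlyingly, with post-vocalic devoicing: voiced stops become voiceless after a vowel.

/-dɔ/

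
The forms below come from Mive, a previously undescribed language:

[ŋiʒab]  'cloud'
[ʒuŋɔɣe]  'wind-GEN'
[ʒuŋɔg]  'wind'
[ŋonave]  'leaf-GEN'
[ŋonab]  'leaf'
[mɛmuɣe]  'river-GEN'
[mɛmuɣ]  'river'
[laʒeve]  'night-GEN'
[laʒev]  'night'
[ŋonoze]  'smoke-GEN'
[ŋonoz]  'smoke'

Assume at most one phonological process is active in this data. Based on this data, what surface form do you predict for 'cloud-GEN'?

[ŋiʒave]

The stem for 'leaf' ends in [v] in [ŋonave] but [b] in [ŋonab].
Compare 'night', with invariant [v] in [laʒeve] and [laʒev]: an analysis with underlying /v/ and a rule producing [b] in isolation would wrongly predict alternation here too.
The alternation reflects intervocalic spirantization: voiced stops become fricatives between vowels. /b/ is underlying.
The one attested form of 'cloud', [ŋiʒab], shows underlying /ŋiʒab/. Applying the same rule between vowels gives [ŋiʒave].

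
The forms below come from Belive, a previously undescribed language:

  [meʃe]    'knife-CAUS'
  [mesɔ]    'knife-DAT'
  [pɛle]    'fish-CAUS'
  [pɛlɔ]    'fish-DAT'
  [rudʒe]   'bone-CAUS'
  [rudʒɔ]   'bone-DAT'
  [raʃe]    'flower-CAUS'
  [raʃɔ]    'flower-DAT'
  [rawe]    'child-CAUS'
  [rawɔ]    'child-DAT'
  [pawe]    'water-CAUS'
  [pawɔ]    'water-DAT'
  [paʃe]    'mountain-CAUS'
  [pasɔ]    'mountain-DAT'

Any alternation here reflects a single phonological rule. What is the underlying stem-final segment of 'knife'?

The root 'knife' surfaces as [meʃe] and [mesɔ], with a stem-final [ʃ] ~ [s] alternation.
The stem 'flower' ([raʃe], [raʃɔ]) shows [ʃ] unchanged in both environments, so [ʃ] cannot be basic with [s] derived before the DAT suffix.
So /s/ is underlying, and a rule of palatalization before a front vowel — /s/ becomes palato-alveolar [ʃ] before a front vowel — gives [ʃ].

/s/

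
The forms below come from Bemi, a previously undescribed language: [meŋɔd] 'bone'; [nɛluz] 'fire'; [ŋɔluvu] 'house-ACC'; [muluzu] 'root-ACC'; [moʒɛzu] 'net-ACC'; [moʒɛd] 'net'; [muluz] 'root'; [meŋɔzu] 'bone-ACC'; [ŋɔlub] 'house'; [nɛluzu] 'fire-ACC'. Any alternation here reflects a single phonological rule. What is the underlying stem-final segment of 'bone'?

'bone' shows [d] ~ [z] at the end of the stem ([meŋɔd] vs [meŋɔzu]).
If /z/ were underlying and a rule turned it into [d] in isolation, 'root' would also alternate; but it has [z] in both [muluz] and [muluzu].
The alternation reflects intervocalic spirantization: voiced stops become fricatives between vowels. /d/ is underlying.

/d/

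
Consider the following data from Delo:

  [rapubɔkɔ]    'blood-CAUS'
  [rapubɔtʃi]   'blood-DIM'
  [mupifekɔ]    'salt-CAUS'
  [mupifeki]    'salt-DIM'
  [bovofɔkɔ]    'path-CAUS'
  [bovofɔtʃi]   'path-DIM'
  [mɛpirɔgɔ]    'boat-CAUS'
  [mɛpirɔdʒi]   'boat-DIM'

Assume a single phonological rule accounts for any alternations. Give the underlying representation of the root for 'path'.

'path' shows [k] ~ [tʃ] at the end of the stem ([bovofɔkɔ] vs [bovofɔtʃi]).
Compare 'salt', with invariant [k] in [mupifekɔ] and [mupifeki]: an analysis with underlying /k/ and a rule producing [tʃ] before the DIM suffix would wrongly predict alternation here too.
Therefore /tʃ/ is basic and [k] is derived by depalatalization (palato-alveolar /tʃ/ and /dʒ/ become [k] and [g] when no front vowel follows).

/bovofɔtʃ/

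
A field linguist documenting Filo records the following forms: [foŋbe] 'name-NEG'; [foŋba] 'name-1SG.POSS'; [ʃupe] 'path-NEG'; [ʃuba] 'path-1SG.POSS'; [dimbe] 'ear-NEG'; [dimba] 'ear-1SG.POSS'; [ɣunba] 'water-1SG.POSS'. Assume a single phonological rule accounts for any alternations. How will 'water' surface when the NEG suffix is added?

The NEG suffix surfaces as [-be] and [-pe], depending on the final segment of the stem.
By contrast the 1SG.POSS suffix keeps its initial [b] throughout — that segment must be underlying.
The NEG suffix is therefore /-pe/ underlyingly, with post-nasal voicing: voiceless stops become voiced after a nasal.
After 'water', which ends in a nasal, the suffix surfaces as [-be], giving [ɣunbe].

[ɣunbe]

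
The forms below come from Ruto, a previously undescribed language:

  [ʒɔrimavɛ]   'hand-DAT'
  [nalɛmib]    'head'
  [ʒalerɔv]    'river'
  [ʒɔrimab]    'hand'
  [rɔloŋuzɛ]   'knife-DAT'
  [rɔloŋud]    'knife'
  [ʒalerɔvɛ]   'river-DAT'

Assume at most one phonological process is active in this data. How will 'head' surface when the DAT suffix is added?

The stem for 'hand' ends in [b] in [ʒɔrimab] but [v] in [ʒɔrimavɛ].
Compare 'river', with invariant [v] in [ʒalerɔv] and [ʒalerɔvɛ]: an analysis with underlying /v/ and a rule producing [b] in isolation would wrongly predict alternation here too.
The underlying segment must be /b/; voiced stops become fricatives between vowels, yielding [v] there.
From [nalɛmib] the stem 'head' is /nalɛmib/; between vowels this yields [nalɛmivɛ].

[nalɛmivɛ]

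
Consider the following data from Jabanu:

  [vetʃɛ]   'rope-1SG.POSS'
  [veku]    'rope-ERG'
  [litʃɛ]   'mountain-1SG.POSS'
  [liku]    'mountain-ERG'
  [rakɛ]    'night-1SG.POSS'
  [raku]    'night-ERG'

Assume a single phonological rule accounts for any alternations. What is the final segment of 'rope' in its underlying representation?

/tʃ/

The stem for 'rope' ends in [tʃ] in [vetʃɛ] but [k] in [veku].
If /k/ were underlying and a rule turned it into [tʃ] before the 1SG.POSS suffix, 'night' would also alternate; but it has [k] in both [rakɛ] and [raku].
The alternation reflects depalatalization: palato-alveolar /tʃ/ becomes [k] when no front vowel follows. /tʃ/ is underlying.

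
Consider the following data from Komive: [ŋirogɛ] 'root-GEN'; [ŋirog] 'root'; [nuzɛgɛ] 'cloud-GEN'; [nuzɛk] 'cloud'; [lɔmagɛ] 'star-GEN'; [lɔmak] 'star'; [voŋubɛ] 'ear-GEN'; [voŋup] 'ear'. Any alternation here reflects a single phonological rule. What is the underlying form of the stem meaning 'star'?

The root 'star' surfaces as [lɔmagɛ] and [lɔmak], with a stem-final [g] ~ [k] alternation.
Compare 'root', with invariant [g] in [ŋirogɛ] and [ŋirog]: an analysis with underlying /g/ and a rule producing [k] in isolation would wrongly predict alternation here too.
Therefore /k/ is basic and [g] is derived by intervocalic voicing (voiceless stops become voiced between vowels).
So 'star' = /lɔmak/.

/lɔmak/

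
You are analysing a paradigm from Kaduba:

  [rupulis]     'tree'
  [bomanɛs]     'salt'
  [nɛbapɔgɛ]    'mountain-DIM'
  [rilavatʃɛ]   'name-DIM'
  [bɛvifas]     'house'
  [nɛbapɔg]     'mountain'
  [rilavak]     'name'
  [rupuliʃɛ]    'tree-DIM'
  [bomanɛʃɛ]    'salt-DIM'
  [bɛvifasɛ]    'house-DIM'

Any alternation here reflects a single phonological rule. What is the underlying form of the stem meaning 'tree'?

/rupuliʃ/

The stem for 'tree' ends in [ʃ] in [rupuliʃɛ] but [s] in [rupulis].
If /s/ were underlying and a rule turned it into [ʃ] before the DIM suffix, 'house' would also alternate; but it has [s] in both [bɛvifasɛ] and [bɛvifas].
Therefore /ʃ/ is basic and [s] is derived by depalatalization (palato-alveolar /tʃ/ and /ʃ/ become [k] and [s] when no front vowel follows).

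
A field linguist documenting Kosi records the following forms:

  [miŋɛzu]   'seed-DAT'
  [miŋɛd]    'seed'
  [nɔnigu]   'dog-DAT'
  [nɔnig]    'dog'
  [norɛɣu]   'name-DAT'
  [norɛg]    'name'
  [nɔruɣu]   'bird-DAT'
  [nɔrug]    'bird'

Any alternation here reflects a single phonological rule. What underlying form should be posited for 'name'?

In [norɛɣu] and [norɛg] the final segment of 'name' alternates: [ɣ] ~ [g].
Compare 'dog', with invariant [g] in [nɔnigu] and [nɔnig]: an analysis with underlying /g/ and a rule producing [ɣ] before the DAT suffix would wrongly predict alternation here too.
Therefore /ɣ/ is basic and [g] is derived by word-final hardening (voiced fricatives become stops word-finally).
So 'name' = /norɛɣ/.

/norɛɣ/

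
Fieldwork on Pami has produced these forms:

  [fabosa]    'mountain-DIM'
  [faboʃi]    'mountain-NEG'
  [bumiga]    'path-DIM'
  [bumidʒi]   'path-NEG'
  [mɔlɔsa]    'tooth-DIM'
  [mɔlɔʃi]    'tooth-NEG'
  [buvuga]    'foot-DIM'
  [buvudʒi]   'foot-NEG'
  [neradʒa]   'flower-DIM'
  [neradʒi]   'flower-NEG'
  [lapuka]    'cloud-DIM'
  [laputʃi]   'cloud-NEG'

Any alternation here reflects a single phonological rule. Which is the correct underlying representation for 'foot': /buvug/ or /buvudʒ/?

'foot' shows [g] ~ [dʒ] at the end of the stem ([buvuga] vs [buvudʒi]).
The stem 'flower' ([neradʒa], [neradʒi]) shows [dʒ] unchanged in both environments, so [dʒ] cannot be basic with [g] derived before the DIM suffix.
So /g/ is underlying, and a rule of palatalization before a front vowel — /k/, /g/ and /s/ become palato-alveolar [tʃ], [dʒ] and [ʃ] before a front vowel — gives [dʒ].

/buvug/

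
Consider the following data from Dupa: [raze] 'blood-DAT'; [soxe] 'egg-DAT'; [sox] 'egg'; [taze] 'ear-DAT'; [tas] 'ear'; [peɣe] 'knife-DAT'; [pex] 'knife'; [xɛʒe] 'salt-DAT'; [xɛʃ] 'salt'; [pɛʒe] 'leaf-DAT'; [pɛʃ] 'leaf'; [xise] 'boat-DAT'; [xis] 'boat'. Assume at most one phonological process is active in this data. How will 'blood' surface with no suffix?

[ras]

'ear' shows [z] ~ [s] at the end of the stem ([taze] vs [tas]).
The stem 'boat' ([xise], [xis]) shows [s] unchanged in both environments, so [s] cannot be basic with [z] derived before the DAT suffix.
Therefore /z/ is basic and [s] is derived by word-final obstruent devoicing (voiced obstruents become voiceless word-finally).
From [raze] the stem 'blood' is /raz/; word-finally this yields [ras].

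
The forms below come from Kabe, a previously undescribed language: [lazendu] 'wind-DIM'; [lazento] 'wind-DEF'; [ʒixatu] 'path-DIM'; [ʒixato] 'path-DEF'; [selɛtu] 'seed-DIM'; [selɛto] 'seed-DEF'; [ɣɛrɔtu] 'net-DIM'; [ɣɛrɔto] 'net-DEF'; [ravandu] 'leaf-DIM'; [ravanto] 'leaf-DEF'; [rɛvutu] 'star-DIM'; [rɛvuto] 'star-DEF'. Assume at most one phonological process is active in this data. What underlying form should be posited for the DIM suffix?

/-du/

The DIM suffix surfaces as [-du] and [-tu], depending on the final segment of the stem.
The DEF suffix, which begins with [t], is invariant after every stem; so [t] is not altered by any rule here.
The DIM suffix is therefore /-du/ underlyingly, with post-vocalic devoicing: voiced stops become voiceless after a vowel.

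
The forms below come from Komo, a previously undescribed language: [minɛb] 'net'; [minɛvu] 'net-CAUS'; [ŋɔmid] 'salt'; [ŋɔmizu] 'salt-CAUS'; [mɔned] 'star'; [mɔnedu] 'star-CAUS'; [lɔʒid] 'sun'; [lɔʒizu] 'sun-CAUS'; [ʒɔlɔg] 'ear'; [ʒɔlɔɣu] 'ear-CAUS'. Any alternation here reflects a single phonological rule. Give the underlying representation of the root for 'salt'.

/ŋɔmiz/

The stem for 'salt' ends in [d] in [ŋɔmid] but [z] in [ŋɔmizu].
The stem 'star' ([mɔned], [mɔnedu]) shows [d] unchanged in both environments, so [d] cannot be basic with [z] derived before the CAUS suffix.
So /z/ is underlying, and a rule of word-final hardening — voiced fricatives become stops word-finally — gives [d].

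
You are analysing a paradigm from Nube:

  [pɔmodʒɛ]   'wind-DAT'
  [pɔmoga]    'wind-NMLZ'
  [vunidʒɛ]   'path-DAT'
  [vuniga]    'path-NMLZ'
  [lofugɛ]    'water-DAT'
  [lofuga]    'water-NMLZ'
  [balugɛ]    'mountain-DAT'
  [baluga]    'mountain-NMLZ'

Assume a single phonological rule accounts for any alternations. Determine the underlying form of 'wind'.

/pɔmodʒ/

In [pɔmodʒɛ] and [pɔmoga] the final segment of 'wind' alternates: [dʒ] ~ [g].
If /g/ were underlying and a rule turned it into [dʒ] before the DAT suffix, 'mountain' would also alternate; but it has [g] in both [balugɛ] and [baluga].
Therefore /dʒ/ is basic and [g] is derived by depalatalization (palato-alveolar /dʒ/ becomes [g] when no front vowel follows).
So 'wind' = /pɔmodʒ/.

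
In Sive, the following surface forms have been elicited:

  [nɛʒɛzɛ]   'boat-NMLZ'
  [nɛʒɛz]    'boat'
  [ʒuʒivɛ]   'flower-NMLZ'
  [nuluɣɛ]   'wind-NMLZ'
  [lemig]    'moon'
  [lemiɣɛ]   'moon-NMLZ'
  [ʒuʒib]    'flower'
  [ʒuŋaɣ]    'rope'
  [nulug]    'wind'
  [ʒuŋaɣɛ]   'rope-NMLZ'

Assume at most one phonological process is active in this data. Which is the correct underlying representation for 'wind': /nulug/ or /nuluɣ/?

The stem for 'wind' ends in [g] in [nulug] but [ɣ] in [nuluɣɛ].
If /ɣ/ were underlying and a rule turned it into [g] in isolation, 'rope' would also alternate; but it has [ɣ] in both [ʒuŋaɣ] and [ʒuŋaɣɛ].
The underlying segment must be /g/; voiced stops become fricatives between vowels, yielding [ɣ] there.

/nulug/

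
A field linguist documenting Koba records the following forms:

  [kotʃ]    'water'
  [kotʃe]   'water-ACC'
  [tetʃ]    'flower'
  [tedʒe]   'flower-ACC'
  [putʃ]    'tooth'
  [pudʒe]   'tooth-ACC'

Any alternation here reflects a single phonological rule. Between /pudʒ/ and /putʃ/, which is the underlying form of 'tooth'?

/pudʒ/

The stem for 'tooth' ends in [tʃ] in [putʃ] but [dʒ] in [pudʒe].
But 'water' keeps [tʃ] in both environments ([kotʃ], [kotʃe]), so there is no rule changing /tʃ/ to [dʒ] before the ACC suffix.
The underlying segment must be /dʒ/; voiced obstruents become voiceless word-finally, yielding [tʃ] there.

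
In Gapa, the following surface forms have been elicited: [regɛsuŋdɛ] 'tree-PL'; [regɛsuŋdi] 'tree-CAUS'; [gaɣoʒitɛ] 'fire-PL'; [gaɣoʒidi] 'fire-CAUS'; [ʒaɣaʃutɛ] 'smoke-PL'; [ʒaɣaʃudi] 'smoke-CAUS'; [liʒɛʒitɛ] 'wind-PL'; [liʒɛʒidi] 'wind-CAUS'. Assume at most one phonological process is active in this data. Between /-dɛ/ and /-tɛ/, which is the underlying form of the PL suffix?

The PL suffix surfaces as [-dɛ] and [-tɛ], depending on the final segment of the stem.
The CAUS suffix, which begins with [d], is invariant after every stem; so [d] is not altered by any rule here.
So the underlying form is /-tɛ/, and voiceless stops become voiced after a nasal.

/-tɛ/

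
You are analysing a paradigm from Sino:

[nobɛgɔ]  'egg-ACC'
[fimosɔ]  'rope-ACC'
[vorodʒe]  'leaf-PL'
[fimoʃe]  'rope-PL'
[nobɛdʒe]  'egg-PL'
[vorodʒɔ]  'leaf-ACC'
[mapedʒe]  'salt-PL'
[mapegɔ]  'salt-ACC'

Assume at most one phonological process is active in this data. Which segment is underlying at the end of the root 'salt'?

/g/

The stem for 'salt' ends in [g] in [mapegɔ] but [dʒ] in [mapedʒe].
The stem 'leaf' ([vorodʒɔ], [vorodʒe]) shows [dʒ] unchanged in both environments, so [dʒ] cannot be basic with [g] derived before the ACC suffix.
The alternation reflects palatalization before a front vowel: /g/ and /s/ become palato-alveolar [dʒ] and [ʃ] before a front vowel. /g/ is underlying.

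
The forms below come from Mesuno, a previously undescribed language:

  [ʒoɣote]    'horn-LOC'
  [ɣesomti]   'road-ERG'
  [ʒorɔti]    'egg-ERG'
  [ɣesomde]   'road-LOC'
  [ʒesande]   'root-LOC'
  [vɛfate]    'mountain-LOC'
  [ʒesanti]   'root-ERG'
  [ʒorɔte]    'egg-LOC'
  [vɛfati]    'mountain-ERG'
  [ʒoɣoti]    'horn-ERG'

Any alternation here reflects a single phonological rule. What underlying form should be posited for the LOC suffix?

The LOC suffix surfaces as [-de] and [-te], depending on the final segment of the stem.
By contrast the ERG suffix keeps its initial [t] throughout — that segment must be underlying.
The LOC suffix is therefore /-de/ underlyingly, with post-vocalic devoicing: voiced stops become voiceless after a vowel.

/-de/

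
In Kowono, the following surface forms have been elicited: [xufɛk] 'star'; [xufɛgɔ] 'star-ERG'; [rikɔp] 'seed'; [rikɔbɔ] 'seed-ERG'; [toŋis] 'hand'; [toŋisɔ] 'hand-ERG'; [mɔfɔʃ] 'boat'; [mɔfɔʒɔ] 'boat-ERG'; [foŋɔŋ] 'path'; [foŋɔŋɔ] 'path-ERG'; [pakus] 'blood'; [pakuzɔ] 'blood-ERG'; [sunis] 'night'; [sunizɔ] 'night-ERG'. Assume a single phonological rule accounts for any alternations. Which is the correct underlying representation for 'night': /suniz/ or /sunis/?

'night' shows [s] ~ [z] at the end of the stem ([sunis] vs [sunizɔ]).
Compare 'hand', with invariant [s] in [toŋis] and [toŋisɔ]: an analysis with underlying /s/ and a rule producing [z] before the ERG suffix would wrongly predict alternation here too.
So /z/ is underlying, and a rule of word-final obstruent devoicing — voiced obstruents become voiceless word-finally — gives [s].

/suniz/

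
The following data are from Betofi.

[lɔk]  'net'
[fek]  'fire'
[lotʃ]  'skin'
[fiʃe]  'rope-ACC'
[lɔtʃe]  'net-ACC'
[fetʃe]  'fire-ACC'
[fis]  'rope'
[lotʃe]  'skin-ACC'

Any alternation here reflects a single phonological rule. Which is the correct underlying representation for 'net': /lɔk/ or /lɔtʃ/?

/lɔk/

The root 'net' surfaces as [lɔtʃe] and [lɔk], with a stem-final [tʃ] ~ [k] alternation.
But 'skin' keeps [tʃ] in both environments ([lotʃe], [lotʃ]), so there is no rule changing /tʃ/ to [k] in isolation.
The underlying segment must be /k/; /k/ and /s/ become palato-alveolar [tʃ] and [ʃ] before a front vowel, yielding [tʃ] there.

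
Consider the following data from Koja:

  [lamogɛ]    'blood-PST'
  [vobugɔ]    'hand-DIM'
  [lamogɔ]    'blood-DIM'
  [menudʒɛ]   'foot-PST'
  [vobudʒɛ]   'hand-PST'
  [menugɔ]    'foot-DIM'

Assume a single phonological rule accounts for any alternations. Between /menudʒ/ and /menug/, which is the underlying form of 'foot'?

/menudʒ/

'foot' shows [g] ~ [dʒ] at the end of the stem ([menugɔ] vs [menudʒɛ]).
The stem 'blood' ([lamogɔ], [lamogɛ]) shows [g] unchanged in both environments, so [g] cannot be basic with [dʒ] derived before the PST suffix.
The underlying segment must be /dʒ/; palato-alveolar /dʒ/ becomes [g] when no front vowel follows, yielding [g] there.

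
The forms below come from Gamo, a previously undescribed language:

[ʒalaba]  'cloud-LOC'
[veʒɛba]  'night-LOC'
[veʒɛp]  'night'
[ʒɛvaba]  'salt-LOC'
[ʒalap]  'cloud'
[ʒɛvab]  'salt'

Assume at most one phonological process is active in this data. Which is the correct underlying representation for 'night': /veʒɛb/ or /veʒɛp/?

'night' shows [p] ~ [b] at the end of the stem ([veʒɛp] vs [veʒɛba]).
The stem 'salt' ([ʒɛvab], [ʒɛvaba]) shows [b] unchanged in both environments, so [b] cannot be basic with [p] derived in isolation.
So /p/ is underlying, and a rule of intervocalic voicing — voiceless stops become voiced between vowels — gives [b].

/veʒɛp/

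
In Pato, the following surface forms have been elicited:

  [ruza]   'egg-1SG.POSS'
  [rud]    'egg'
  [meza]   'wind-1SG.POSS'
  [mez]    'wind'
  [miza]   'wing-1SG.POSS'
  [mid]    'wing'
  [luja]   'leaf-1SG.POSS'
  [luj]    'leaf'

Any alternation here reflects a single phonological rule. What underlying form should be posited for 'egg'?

The root 'egg' surfaces as [ruza] and [rud], with a stem-final [z] ~ [d] alternation.
If /z/ were underlying and a rule turned it into [d] in isolation, 'wind' would also alternate; but it has [z] in both [meza] and [mez].
So /d/ is underlying, and a rule of intervocalic spirantization — voiced stops become fricatives between vowels — gives [z].
So 'egg' = /rud/.

/rud/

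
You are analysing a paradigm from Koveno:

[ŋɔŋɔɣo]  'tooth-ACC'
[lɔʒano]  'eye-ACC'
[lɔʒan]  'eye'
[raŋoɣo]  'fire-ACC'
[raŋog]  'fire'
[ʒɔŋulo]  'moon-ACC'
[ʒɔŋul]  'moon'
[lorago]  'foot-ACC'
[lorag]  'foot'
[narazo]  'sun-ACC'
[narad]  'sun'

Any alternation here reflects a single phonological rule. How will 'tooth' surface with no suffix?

In [raŋoɣo] and [raŋog] the final segment of 'fire' alternates: [ɣ] ~ [g].
But 'foot' keeps [g] in both environments ([lorago], [lorag]), so there is no rule changing /g/ to [ɣ] before the ACC suffix.
The alternation reflects word-final hardening: voiced fricatives become stops word-finally. /ɣ/ is underlying.
The one attested form of 'tooth', [ŋɔŋɔɣo], shows underlying /ŋɔŋɔɣ/. Applying the same rule word-finally gives [ŋɔŋɔg].

[ŋɔŋɔg]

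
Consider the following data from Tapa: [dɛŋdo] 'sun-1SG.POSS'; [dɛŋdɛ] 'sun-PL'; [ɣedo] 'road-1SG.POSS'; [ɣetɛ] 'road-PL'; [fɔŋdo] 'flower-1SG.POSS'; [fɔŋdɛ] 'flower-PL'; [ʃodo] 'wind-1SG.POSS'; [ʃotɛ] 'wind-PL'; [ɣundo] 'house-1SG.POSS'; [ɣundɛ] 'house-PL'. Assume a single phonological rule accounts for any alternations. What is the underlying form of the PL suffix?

The PL suffix surfaces as [-dɛ] and [-tɛ], depending on the final segment of the stem.
The 1SG.POSS suffix, which begins with [d], is invariant after every stem; so [d] is not altered by any rule here.
So the underlying form is /-tɛ/, and voiceless stops become voiced after a nasal.

/-tɛ/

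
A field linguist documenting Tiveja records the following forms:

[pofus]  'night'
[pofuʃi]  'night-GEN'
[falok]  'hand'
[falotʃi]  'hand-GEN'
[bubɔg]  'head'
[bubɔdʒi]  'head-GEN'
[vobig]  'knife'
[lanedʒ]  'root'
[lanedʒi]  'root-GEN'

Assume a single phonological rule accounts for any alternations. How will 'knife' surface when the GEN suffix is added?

[vobidʒi]

'head' shows [g] ~ [dʒ] at the end of the stem ([bubɔg] vs [bubɔdʒi]).
If /dʒ/ were underlying and a rule turned it into [g] in isolation, 'root' would also alternate; but it has [dʒ] in both [lanedʒ] and [lanedʒi].
The underlying segment must be /g/; /k/, /g/ and /s/ become palato-alveolar [tʃ], [dʒ] and [ʃ] before a front vowel, yielding [dʒ] there.
The one attested form of 'knife', [vobig], shows underlying /vobig/. Applying the same rule before a front vowel gives [vobidʒi].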